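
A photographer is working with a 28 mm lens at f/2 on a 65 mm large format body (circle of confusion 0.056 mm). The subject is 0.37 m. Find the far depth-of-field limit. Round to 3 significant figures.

389 mm

Hyperfocal distance H = f²/(N·c) + f = 28²/(2 × 0.056) + 28 = 784/0.112 + 28 ≈ 7028.0 mm ≈ 7.028 m.
Far limit Df = s·(H − f)/(H − s) = 370 × (7028.0 − 28) / (7028.0 − 370) = 370 × 7000.0 / 6658.0 ≈ 389.01 mm.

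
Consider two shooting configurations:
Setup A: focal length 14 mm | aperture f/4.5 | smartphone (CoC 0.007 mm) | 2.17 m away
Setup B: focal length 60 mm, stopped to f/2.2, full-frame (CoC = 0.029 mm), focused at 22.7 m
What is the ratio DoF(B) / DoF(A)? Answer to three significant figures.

12.7

Setup A: H = 14²/(4.5×0.007) + 14 ≈ 6236.2 mm; DoF = Df − Dn = 3320.6 − 1611.6 ≈ 1709.0 mm.
Setup B: H = 60²/(2.2×0.029) + 60 ≈ 56486.3 mm; DoF = Df − Dn = 37911 − 16200 ≈ 21711 mm.
Ratio = 21711 / 1709.0 ≈ 12.7.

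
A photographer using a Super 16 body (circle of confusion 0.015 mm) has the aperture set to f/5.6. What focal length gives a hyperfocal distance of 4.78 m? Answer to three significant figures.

From H = f²/(N·c) + f, with f ≪ H: f ≈ √(H·N·c) = √(4780 × 5.6 × 0.015) = √401.52 ≈ 20.04 mm.
The +f correction barely moves this — solving exactly, f² + N·c·f − N·c·H = 0 ⇒ f = (−N·c + √((N·c)² + 4·N·c·H))/2 = (−0.084 + √1606.1)/2 ≈ 19.996 mm, so f ≈ 20.0 mm.

20.0 mm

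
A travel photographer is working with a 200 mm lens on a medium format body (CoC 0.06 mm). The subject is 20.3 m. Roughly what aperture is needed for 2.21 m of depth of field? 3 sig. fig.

Write h = H − f = f²/(N·c). The thin-lens limits are Dn = s·h/(h + (s−f)) and Df = s·h/(h − (s−f)), so DoF = Df − Dn = 2·s·(s−f)·h / (h² − (s−f)²).
That is a quadratic in h: DoF·h² − 2·s·(s−f)·h − DoF·(s−f)² = 0 ⇒ h = (s−f)·(s + √(s² + DoF²)) / DoF = 20100 × (20300 + √(20300² + 2210²)) / 2210 = 20100 × (20300 + 20419.9) / 2210 ≈ 370349 mm.
Then N = f²/(c·h) = 200² / (0.06 × 370349) = 40000 / 22221 ≈ 1.80.

f/1.80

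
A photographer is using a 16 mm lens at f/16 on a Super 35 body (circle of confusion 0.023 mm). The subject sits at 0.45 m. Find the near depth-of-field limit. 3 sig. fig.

277 mm

Hyperfocal distance H = f²/(N·c) + f = 16²/(16 × 0.023) + 16 = 256/0.368 + 16 ≈ 711.7 mm ≈ 0.712 m.
Near limit Dn = s·(H − f)/(H + s − 2f) = 450 × (711.7 − 16) / (711.7 + 450 − 2 × 16) = 450 × 695.7 / 1129.7 ≈ 277.11 mm.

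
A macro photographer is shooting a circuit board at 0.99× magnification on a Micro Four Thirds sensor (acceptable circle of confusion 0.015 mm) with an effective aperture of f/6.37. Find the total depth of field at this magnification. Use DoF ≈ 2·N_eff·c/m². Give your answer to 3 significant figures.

At magnification m, DoF ≈ 2·N_eff·c/m² = 2 × 6.37 × 0.015 / 0.99² = 0.1911 / 0.9801 ≈ 0.195 mm.

0.195 mm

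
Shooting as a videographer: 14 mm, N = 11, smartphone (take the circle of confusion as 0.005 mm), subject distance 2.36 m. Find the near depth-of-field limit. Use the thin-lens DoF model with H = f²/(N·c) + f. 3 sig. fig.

1.42 m

Hyperfocal distance H = f²/(N·c) + f = 14²/(11 × 0.005) + 14 = 196/0.055 + 14 ≈ 3577.6 mm ≈ 3.578 m.
Near limit Dn = s·(H − f)/(H + s − 2f) = 2360 × (3577.6 − 14) / (3577.6 + 2360 − 2 × 14) = 2360 × 3563.6 / 5909.6 ≈ 1423.1 mm ≈ 1.42 m.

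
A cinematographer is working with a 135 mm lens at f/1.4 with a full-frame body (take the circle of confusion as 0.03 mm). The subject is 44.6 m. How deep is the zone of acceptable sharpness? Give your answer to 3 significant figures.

Hyperfocal distance H = f²/(N·c) + f = 135²/(1.4 × 0.03) + 135 = 18225/0.042 + 135 ≈ 434063.6 mm ≈ 434.1 m.
Near limit Dn = s·(H − f)/(H + s − 2f) = 44600 × (434063.6 − 135) / (434063.6 + 44600 − 2 × 135) = 44600 × 433928.6 / 478393.6 ≈ 40454.6 mm.
Far limit Df = s·(H − f)/(H − s) = 44600 × (434063.6 − 135) / (434063.6 − 44600) = 44600 × 433928.6 / 389463.6 ≈ 49692.0 mm.
Depth of field = Df − Dn = 49692.0 − 40454.6 ≈ 9237.4 mm ≈ 9.24 m.

9.24 m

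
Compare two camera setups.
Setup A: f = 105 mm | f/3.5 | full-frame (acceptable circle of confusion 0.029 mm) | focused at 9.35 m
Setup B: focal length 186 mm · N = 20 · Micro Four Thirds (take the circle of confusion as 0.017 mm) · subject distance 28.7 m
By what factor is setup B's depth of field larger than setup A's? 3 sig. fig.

Setup A: H = 105²/(3.5×0.029) + 105 ≈ 108725.7 mm; DoF = Df − Dn = 10219.8 − 8616.6 ≈ 1603.2 mm.
Setup B: H = 186²/(20×0.017) + 186 ≈ 101938.9 mm; DoF = Df − Dn = 39874 − 22418 ≈ 17456 mm.
Ratio = 17456 / 1603.2 ≈ 10.9.

10.9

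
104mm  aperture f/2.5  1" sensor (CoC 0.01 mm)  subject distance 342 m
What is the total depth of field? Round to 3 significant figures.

1440 m

Hyperfocal distance H = f²/(N·c) + f = 104²/(2.5 × 0.01) + 104 = 10816/0.025 + 104 ≈ 432744.0 mm ≈ 432.7 m.
Near limit Dn = s·(H − f)/(H + s − 2f) = 342000 × (432744.0 − 104) / (432744.0 + 342000 − 2 × 104) = 342000 × 432640.0 / 774536.0 ≈ 191034 mm.
Far limit Df = s·(H − f)/(H − s) = 342000 × (432744.0 − 104) / (432744.0 − 342000) = 342000 × 432640.0 / 90744.0 ≈ 1630553 mm.
Depth of field = Df − Dn = 1630553 − 191034 ≈ 1439519 mm ≈ 1440 m.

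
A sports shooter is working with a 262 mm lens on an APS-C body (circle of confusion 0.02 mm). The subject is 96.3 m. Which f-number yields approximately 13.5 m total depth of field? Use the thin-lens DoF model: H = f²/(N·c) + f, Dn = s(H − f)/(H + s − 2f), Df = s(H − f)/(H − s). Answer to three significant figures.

f/2.49

Write h = H − f = f²/(N·c). The thin-lens limits are Dn = s·h/(h + (s−f)) and Df = s·h/(h − (s−f)), so DoF = Df − Dn = 2·s·(s−f)·h / (h² − (s−f)²).
That is a quadratic in h: DoF·h² − 2·s·(s−f)·h − DoF·(s−f)² = 0 ⇒ h = (s−f)·(s + √(s² + DoF²)) / DoF = 96038 × (96300 + √(96300² + 13500²)) / 13500 = 96038 × (96300 + 97241.7) / 13500 ≈ 1376841 mm.
Then N = f²/(c·h) = 262² / (0.02 × 1376841) = 68644 / 27537 ≈ 2.49.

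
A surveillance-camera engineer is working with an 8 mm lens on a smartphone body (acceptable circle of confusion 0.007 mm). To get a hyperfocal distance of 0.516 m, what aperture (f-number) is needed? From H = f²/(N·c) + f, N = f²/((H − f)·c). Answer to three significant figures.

f/18

Rearrange H = f²/(N·c) + f for N: N = f² / ((H − f)·c).
N = 8² / ((516 − 8) × 0.007) = 64 / 3.556 ≈ 18.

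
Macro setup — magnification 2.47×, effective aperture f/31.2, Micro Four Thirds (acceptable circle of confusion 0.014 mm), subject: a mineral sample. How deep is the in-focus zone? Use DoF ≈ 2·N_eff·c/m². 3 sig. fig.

0.143 mm

At magnification m, DoF ≈ 2·N_eff·c/m² = 2 × 31.2 × 0.014 / 2.47² = 0.8736 / 6.101 ≈ 0.143 mm.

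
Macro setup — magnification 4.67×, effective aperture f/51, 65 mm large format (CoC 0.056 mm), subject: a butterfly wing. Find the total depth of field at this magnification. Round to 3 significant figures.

At magnification m, DoF ≈ 2·N_eff·c/m² = 2 × 51 × 0.056 / 4.67² = 5.712 / 21.81 ≈ 0.262 mm.

0.262 mm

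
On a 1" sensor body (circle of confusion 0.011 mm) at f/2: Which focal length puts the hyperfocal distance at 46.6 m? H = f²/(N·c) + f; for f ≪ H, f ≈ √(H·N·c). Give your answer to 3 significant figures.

From H = f²/(N·c) + f, with f ≪ H: f ≈ √(H·N·c) = √(46600 × 2 × 0.011) = √1025.2 ≈ 32.02 mm.
The +f correction barely moves this — solving exactly, f² + N·c·f − N·c·H = 0 ⇒ f = (−N·c + √((N·c)² + 4·N·c·H))/2 = (−0.022 + √4100.8)/2 ≈ 32.008 mm, so f ≈ 32.0 mm.

32.0 mm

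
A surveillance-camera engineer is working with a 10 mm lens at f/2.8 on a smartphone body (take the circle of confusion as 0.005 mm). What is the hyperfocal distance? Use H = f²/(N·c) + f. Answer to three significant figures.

Hyperfocal distance H = f²/(N·c) + f = 10²/(2.8 × 0.005) + 10 = 100/0.014 + 10 ≈ 7152.9 mm ≈ 7.15 m.

7.15 m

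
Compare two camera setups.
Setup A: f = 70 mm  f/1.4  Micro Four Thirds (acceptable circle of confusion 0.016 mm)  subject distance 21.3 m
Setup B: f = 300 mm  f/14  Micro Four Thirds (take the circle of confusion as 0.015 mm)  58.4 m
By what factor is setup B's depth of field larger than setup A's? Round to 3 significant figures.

Setup A: H = 70²/(1.4×0.016) + 70 ≈ 218820.0 mm; DoF = Df − Dn = 23589.4 − 19415.7 ≈ 4173.7 mm.
Setup B: H = 300²/(14×0.015) + 300 ≈ 428871.4 mm; DoF = Df − Dn = 67559 − 51428 ≈ 16131 mm.
Ratio = 16131 / 4173.7 ≈ 3.86.

3.86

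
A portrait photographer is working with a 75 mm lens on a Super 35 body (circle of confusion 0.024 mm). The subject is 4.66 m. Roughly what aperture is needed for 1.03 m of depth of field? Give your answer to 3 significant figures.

Write h = H − f = f²/(N·c). The thin-lens limits are Dn = s·h/(h + (s−f)) and Df = s·h/(h − (s−f)), so DoF = Df − Dn = 2·s·(s−f)·h / (h² − (s−f)²).
That is a quadratic in h: DoF·h² − 2·s·(s−f)·h − DoF·(s−f)² = 0 ⇒ h = (s−f)·(s + √(s² + DoF²)) / DoF = 4585 × (4660 + √(4660² + 1030²)) / 1030 = 4585 × (4660 + 4772.47) / 1030 ≈ 41988 mm.
Then N = f²/(c·h) = 75² / (0.024 × 41988) = 5625 / 1007.7 ≈ 5.58.

f/5.58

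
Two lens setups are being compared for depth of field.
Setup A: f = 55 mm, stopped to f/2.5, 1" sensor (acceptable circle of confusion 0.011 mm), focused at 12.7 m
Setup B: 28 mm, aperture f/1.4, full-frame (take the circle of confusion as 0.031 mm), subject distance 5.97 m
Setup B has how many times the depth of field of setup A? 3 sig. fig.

1.49

Setup A: H = 55²/(2.5×0.011) + 55 ≈ 110055.0 mm; DoF = Df − Dn = 14349.5 − 11390.6 ≈ 2958.9 mm.
Setup B: H = 28²/(1.4×0.031) + 28 ≈ 18092.5 mm; DoF = Df − Dn = 8896.3 − 4492.3 ≈ 4404.0 mm.
Ratio = 4404.0 / 2958.9 ≈ 1.49.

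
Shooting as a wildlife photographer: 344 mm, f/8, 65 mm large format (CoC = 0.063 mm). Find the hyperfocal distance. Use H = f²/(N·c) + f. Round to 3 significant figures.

235 m

Hyperfocal distance H = f²/(N·c) + f = 344²/(8 × 0.063) + 344 = 118336/0.504 + 344 ≈ 235137.7 mm ≈ 235 m.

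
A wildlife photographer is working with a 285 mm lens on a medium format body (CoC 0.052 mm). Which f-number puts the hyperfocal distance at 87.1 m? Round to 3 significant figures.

Rearrange H = f²/(N·c) + f for N: N = f² / ((H − f)·c).
N = 285² / ((87100 − 285) × 0.052) = 81225 / 4514 ≈ 18.

f/18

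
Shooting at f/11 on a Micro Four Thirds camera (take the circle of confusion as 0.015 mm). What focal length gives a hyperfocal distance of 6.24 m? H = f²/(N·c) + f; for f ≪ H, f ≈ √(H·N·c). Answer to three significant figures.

From H = f²/(N·c) + f, with f ≪ H: f ≈ √(H·N·c) = √(6240 × 11 × 0.015) = √1029.6 ≈ 32.09 mm.
Exact: f² + N·c·f − N·c·H = 0 ⇒ f = (−N·c + √((N·c)² + 4·N·c·H))/2 = (−0.165 + √4118.4)/2 ≈ 32.005 mm ≈ 32.0 mm.

32.0 mm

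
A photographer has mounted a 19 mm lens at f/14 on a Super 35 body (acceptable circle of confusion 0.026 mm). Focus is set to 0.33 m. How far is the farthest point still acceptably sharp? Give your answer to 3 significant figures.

481 mm

Hyperfocal distance H = f²/(N·c) + f = 19²/(14 × 0.026) + 19 = 361/0.364 + 19 ≈ 1010.8 mm ≈ 1.011 m.
Far limit Df = s·(H − f)/(H − s) = 330 × (1010.8 − 19) / (1010.8 − 330) = 330 × 991.8 / 680.8 ≈ 480.76 mm.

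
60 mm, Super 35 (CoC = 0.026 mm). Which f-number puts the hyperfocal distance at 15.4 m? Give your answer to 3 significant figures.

Rearrange H = f²/(N·c) + f for N: N = f² / ((H − f)·c).
N = 60² / ((15400 − 60) × 0.026) = 3600 / 398.8 ≈ 9.03.

f/9.03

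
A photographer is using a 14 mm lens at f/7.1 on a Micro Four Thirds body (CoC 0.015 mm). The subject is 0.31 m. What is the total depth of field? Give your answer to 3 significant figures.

102 mm

Hyperfocal distance H = f²/(N·c) + f = 14²/(7.1 × 0.015) + 14 = 196/0.1065 + 14 ≈ 1854.4 mm ≈ 1.854 m.
Near limit Dn = s·(H − f)/(H + s − 2f) = 310 × (1854.4 − 14) / (1854.4 + 310 − 2 × 14) = 310 × 1840.4 / 2136.4 ≈ 267.05 mm.
Far limit Df = s·(H − f)/(H − s) = 310 × (1854.4 − 14) / (1854.4 − 310) = 310 × 1840.4 / 1544.4 ≈ 369.42 mm.
Depth of field = Df − Dn = 369.42 − 267.05 ≈ 102.37 mm.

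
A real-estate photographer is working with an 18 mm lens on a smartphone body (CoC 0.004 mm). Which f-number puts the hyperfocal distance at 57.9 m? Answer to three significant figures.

Rearrange H = f²/(N·c) + f for N: N = f² / ((H − f)·c).
N = 18² / ((57900 − 18) × 0.004) = 324 / 231.5 ≈ 1.40.

f/1.40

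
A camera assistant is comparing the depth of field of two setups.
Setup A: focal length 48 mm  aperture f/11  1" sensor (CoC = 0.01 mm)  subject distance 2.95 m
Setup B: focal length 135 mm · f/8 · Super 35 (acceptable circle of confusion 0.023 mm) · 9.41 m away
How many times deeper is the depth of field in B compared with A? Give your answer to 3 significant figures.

2.13

Setup A: H = 48²/(11×0.01) + 48 ≈ 20993.5 mm; DoF = Df − Dn = 3424.46 − 2591.01 ≈ 833.45 mm.
Setup B: H = 135²/(8×0.023) + 135 ≈ 99183.9 mm; DoF = Df − Dn = 10382.2 − 8604.3 ≈ 1777.9 mm.
Ratio = 1777.9 / 833.45 ≈ 2.13.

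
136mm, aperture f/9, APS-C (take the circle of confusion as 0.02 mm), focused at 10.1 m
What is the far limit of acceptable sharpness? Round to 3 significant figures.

11.2 m

Hyperfocal distance H = f²/(N·c) + f = 136²/(9 × 0.02) + 136 = 18496/0.18 + 136 ≈ 102891.6 mm ≈ 102.9 m.
Far limit Df = s·(H − f)/(H − s) = 10100 × (102891.6 − 136) / (102891.6 − 10100) = 10100 × 102755.6 / 92791.6 ≈ 11185 mm ≈ 11.2 m.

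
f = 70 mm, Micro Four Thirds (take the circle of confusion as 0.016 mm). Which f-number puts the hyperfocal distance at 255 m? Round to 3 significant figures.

Rearrange H = f²/(N·c) + f for N: N = f² / ((H − f)·c).
N = 70² / ((255000 − 70) × 0.016) = 4900 / 4079 ≈ 1.20.

f/1.20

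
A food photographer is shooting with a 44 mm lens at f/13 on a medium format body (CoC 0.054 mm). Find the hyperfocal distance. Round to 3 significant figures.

Hyperfocal distance H = f²/(N·c) + f = 44²/(13 × 0.054) + 44 = 1936/0.702 + 44 ≈ 2801.8 mm ≈ 2.80 m.

2.80 m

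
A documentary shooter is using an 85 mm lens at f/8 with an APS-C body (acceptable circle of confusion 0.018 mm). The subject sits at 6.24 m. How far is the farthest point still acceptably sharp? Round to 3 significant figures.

Hyperfocal distance H = f²/(N·c) + f = 85²/(8 × 0.018) + 85 = 7225/0.144 + 85 ≈ 50258.6 mm ≈ 50.26 m.
Far limit Df = s·(H − f)/(H − s) = 6240 × (50258.6 − 85) / (50258.6 − 6240) = 6240 × 50173.6 / 44018.6 ≈ 7112.5 mm ≈ 7.11 m.

7.11 m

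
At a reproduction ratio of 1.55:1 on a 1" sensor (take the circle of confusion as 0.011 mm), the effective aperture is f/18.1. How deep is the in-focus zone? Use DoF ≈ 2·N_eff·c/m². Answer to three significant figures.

0.166 mm

At magnification m, DoF ≈ 2·N_eff·c/m² = 2 × 18.1 × 0.011 / 1.55² = 0.3982 / 2.403 ≈ 0.166 mm.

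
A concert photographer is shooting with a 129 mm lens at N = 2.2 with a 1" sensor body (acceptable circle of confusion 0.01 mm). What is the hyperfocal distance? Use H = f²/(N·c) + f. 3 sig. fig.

757 m

Hyperfocal distance H = f²/(N·c) + f = 129²/(2.2 × 0.01) + 129 = 16641/0.022 + 129 ≈ 756538.1 mm ≈ 757 m.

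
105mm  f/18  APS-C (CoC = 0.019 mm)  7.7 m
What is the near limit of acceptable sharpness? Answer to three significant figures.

Hyperfocal distance H = f²/(N·c) + f = 105²/(18 × 0.019) + 105 = 11025/0.342 + 105 ≈ 32341.8 mm ≈ 32.34 m.
Near limit Dn = s·(H − f)/(H + s − 2f) = 7700 × (32341.8 − 105) / (32341.8 + 7700 − 2 × 105) = 7700 × 32236.8 / 39831.8 ≈ 6231.8 mm ≈ 6.23 m.

6.23 m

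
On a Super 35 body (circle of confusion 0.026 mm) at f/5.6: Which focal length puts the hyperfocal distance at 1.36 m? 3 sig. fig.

From H = f²/(N·c) + f, with f ≪ H: f ≈ √(H·N·c) = √(1360 × 5.6 × 0.026) = √198.02 ≈ 14.07 mm.
Exact: f² + N·c·f − N·c·H = 0 ⇒ f = (−N·c + √((N·c)² + 4·N·c·H))/2 = (−0.1456 + √792.09)/2 ≈ 13.999 mm ≈ 14.0 mm.

14.0 mm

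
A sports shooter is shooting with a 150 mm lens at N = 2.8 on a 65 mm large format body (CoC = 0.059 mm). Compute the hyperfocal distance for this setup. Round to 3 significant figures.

Hyperfocal distance H = f²/(N·c) + f = 150²/(2.8 × 0.059) + 150 = 22500/0.1652 + 150 ≈ 136348.5 mm ≈ 136 m.

136 m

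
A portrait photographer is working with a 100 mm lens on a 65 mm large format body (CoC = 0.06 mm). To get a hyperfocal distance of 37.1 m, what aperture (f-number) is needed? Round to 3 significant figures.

f/4.50

Rearrange H = f²/(N·c) + f for N: N = f² / ((H − f)·c).
N = 100² / ((37100 − 100) × 0.06) = 10000 / 2220 ≈ 4.50.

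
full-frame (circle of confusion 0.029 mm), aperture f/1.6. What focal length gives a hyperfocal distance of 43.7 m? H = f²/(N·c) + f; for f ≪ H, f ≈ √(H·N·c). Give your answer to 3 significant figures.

45.0 mm

From H = f²/(N·c) + f, with f ≪ H: f ≈ √(H·N·c) = √(43700 × 1.6 × 0.029) = √2027.7 ≈ 45.03 mm.
The +f correction barely moves this — solving exactly, f² + N·c·f − N·c·H = 0 ⇒ f = (−N·c + √((N·c)² + 4·N·c·H))/2 = (−0.0464 + √8110.7)/2 ≈ 45.007 mm, so f ≈ 45.0 mm.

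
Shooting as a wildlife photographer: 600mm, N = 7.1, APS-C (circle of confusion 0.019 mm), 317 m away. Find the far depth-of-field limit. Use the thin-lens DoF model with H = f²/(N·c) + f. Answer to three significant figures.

360 m

Hyperfocal distance H = f²/(N·c) + f = 600²/(7.1 × 0.019) + 600 = 360000/0.1349 + 600 ≈ 2669243.4 mm ≈ 2669 m.
Far limit Df = s·(H − f)/(H − s) = 317000 × (2669243.4 − 600) / (2669243.4 − 317000) = 317000 × 2668643.4 / 2352243.4 ≈ 359640 mm ≈ 360 m.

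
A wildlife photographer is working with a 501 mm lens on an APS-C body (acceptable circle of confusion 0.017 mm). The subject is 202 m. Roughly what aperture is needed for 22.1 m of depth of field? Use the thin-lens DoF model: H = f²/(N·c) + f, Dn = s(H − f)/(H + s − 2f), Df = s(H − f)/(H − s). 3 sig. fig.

f/4

Write h = H − f = f²/(N·c). The thin-lens limits are Dn = s·h/(h + (s−f)) and Df = s·h/(h − (s−f)), so DoF = Df − Dn = 2·s·(s−f)·h / (h² − (s−f)²).
That is a quadratic in h: DoF·h² − 2·s·(s−f)·h − DoF·(s−f)² = 0 ⇒ h = (s−f)·(s + √(s² + DoF²)) / DoF = 201499 × (202000 + √(202000² + 22100²)) / 22100 = 201499 × (202000 + 203205) / 22100 ≈ 3694501 mm.
Then N = f²/(c·h) = 501² / (0.017 × 3694501) = 251001 / 62807 ≈ 4.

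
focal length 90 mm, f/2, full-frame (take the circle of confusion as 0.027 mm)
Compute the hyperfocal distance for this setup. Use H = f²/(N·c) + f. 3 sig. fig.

Hyperfocal distance H = f²/(N·c) + f = 90²/(2 × 0.027) + 90 = 8100/0.054 + 90 ≈ 150090.0 mm ≈ 150 m.

150 m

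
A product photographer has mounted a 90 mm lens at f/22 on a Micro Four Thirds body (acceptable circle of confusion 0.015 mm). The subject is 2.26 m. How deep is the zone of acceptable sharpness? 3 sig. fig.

Hyperfocal distance H = f²/(N·c) + f = 90²/(22 × 0.015) + 90 = 8100/0.33 + 90 ≈ 24635.5 mm ≈ 24.64 m.
Near limit Dn = s·(H − f)/(H + s − 2f) = 2260 × (24635.5 − 90) / (24635.5 + 2260 − 2 × 90) = 2260 × 24545.5 / 26715.5 ≈ 2076.43 mm.
Far limit Df = s·(H − f)/(H − s) = 2260 × (24635.5 − 90) / (24635.5 − 2260) = 2260 × 24545.5 / 22375.5 ≈ 2479.18 mm.
Depth of field = Df − Dn = 2479.18 − 2076.43 ≈ 402.75 mm.

403 mm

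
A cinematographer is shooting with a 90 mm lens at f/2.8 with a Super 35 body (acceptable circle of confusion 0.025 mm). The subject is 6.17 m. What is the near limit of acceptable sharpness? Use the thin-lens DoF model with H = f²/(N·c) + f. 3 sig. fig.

Hyperfocal distance H = f²/(N·c) + f = 90²/(2.8 × 0.025) + 90 = 8100/0.07 + 90 ≈ 115804.3 mm ≈ 115.8 m.
Near limit Dn = s·(H − f)/(H + s − 2f) = 6170 × (115804.3 − 90) / (115804.3 + 6170 − 2 × 90) = 6170 × 115714.3 / 121794.3 ≈ 5862.0 mm ≈ 5.86 m.

5.86 m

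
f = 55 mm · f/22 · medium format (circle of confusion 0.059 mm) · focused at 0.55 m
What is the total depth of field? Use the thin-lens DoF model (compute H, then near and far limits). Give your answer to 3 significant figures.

245 mm

Hyperfocal distance H = f²/(N·c) + f = 55²/(22 × 0.059) + 55 = 3025/1.298 + 55 ≈ 2385.5 mm ≈ 2.386 m.
Near limit Dn = s·(H − f)/(H + s − 2f) = 550 × (2385.5 − 55) / (2385.5 + 550 − 2 × 55) = 550 × 2330.5 / 2825.5 ≈ 453.65 mm.
Far limit Df = s·(H − f)/(H − s) = 550 × (2385.5 − 55) / (2385.5 − 550) = 550 × 2330.5 / 1835.5 ≈ 698.32 mm.
Depth of field = Df − Dn = 698.32 − 453.65 ≈ 244.67 mm.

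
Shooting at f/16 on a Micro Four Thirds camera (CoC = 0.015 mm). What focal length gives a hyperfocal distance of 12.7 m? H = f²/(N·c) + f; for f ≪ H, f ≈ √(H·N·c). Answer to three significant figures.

From H = f²/(N·c) + f, with f ≪ H: f ≈ √(H·N·c) = √(12700 × 16 × 0.015) = √3048.0 ≈ 55.21 mm.
Exact: f² + N·c·f − N·c·H = 0 ⇒ f = (−N·c + √((N·c)² + 4·N·c·H))/2 = (−0.24 + √12192)/2 ≈ 55.089 mm ≈ 55.1 mm.

55.1 mm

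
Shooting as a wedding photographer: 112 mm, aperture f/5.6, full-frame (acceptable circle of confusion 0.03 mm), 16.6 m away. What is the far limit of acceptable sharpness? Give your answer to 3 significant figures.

Hyperfocal distance H = f²/(N·c) + f = 112²/(5.6 × 0.03) + 112 = 12544/0.168 + 112 ≈ 74778.7 mm ≈ 74.78 m.
Far limit Df = s·(H − f)/(H − s) = 16600 × (74778.7 − 112) / (74778.7 − 16600) = 16600 × 74666.7 / 58178.7 ≈ 21304 mm ≈ 21.3 m.

21.3 m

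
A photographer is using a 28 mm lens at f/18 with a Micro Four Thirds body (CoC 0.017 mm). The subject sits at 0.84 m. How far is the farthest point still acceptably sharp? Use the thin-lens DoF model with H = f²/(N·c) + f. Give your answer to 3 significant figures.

Hyperfocal distance H = f²/(N·c) + f = 28²/(18 × 0.017) + 28 = 784/0.306 + 28 ≈ 2590.1 mm ≈ 2.590 m.
Far limit Df = s·(H − f)/(H − s) = 840 × (2590.1 − 28) / (2590.1 − 840) = 840 × 2562.1 / 1750.1 ≈ 1229.7 mm ≈ 1.23 m.

1.23 m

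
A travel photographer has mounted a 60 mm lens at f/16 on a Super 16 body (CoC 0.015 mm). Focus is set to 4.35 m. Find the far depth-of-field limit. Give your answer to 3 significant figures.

6.09 m

Hyperfocal distance H = f²/(N·c) + f = 60²/(16 × 0.015) + 60 = 3600/0.24 + 60 ≈ 15060.0 mm ≈ 15.06 m.
Far limit Df = s·(H − f)/(H − s) = 4350 × (15060.0 − 60) / (15060.0 − 4350) = 4350 × 15000.0 / 10710.0 ≈ 6092.4 mm ≈ 6.09 m.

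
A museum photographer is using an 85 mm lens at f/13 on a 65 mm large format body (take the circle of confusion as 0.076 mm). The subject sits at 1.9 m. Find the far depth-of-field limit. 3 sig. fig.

Hyperfocal distance H = f²/(N·c) + f = 85²/(13 × 0.076) + 85 = 7225/0.988 + 85 ≈ 7397.8 mm ≈ 7.398 m.
Far limit Df = s·(H − f)/(H − s) = 1900 × (7397.8 − 85) / (7397.8 − 1900) = 1900 × 7312.8 / 5497.8 ≈ 2527.3 mm ≈ 2.53 m.

2.53 m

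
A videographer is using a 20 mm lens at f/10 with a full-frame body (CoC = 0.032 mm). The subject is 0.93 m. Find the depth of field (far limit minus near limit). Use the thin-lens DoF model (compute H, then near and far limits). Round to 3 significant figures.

2.88 m

Hyperfocal distance H = f²/(N·c) + f = 20²/(10 × 0.032) + 20 = 400/0.32 + 20 ≈ 1270.0 mm ≈ 1.270 m.
Near limit Dn = s·(H − f)/(H + s − 2f) = 930 × (1270.0 − 20) / (1270.0 + 930 − 2 × 20) = 930 × 1250.0 / 2160.0 ≈ 538.2 mm.
Far limit Df = s·(H − f)/(H − s) = 930 × (1270.0 − 20) / (1270.0 − 930) = 930 × 1250.0 / 340.0 ≈ 3419.1 mm.
Depth of field = Df − Dn = 3419.1 − 538.2 ≈ 2880.9 mm ≈ 2.88 m.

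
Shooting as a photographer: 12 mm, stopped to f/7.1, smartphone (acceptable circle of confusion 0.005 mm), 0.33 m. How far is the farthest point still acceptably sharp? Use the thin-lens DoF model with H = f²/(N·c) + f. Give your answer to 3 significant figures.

Hyperfocal distance H = f²/(N·c) + f = 12²/(7.1 × 0.005) + 12 = 144/0.0355 + 12 ≈ 4068.3 mm ≈ 4.068 m.
Far limit Df = s·(H − f)/(H − s) = 330 × (4068.3 − 12) / (4068.3 − 330) = 330 × 4056.3 / 3738.3 ≈ 358.07 mm.

358 mm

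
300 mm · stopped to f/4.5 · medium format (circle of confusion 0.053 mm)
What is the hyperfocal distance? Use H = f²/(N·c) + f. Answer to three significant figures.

Hyperfocal distance H = f²/(N·c) + f = 300²/(4.5 × 0.053) + 300 = 90000/0.2385 + 300 ≈ 377658.5 mm ≈ 378 m.

378 m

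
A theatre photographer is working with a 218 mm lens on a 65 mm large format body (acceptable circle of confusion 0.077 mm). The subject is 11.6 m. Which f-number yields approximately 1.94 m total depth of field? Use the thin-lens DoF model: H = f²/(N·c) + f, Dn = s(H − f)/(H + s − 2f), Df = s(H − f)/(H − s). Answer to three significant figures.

f/4.50

Write h = H − f = f²/(N·c). The thin-lens limits are Dn = s·h/(h + (s−f)) and Df = s·h/(h − (s−f)), so DoF = Df − Dn = 2·s·(s−f)·h / (h² − (s−f)²).
That is a quadratic in h: DoF·h² − 2·s·(s−f)·h − DoF·(s−f)² = 0 ⇒ h = (s−f)·(s + √(s² + DoF²)) / DoF = 11382 × (11600 + √(11600² + 1940²)) / 1940 = 11382 × (11600 + 11761.1) / 1940 ≈ 137060 mm.
Then N = f²/(c·h) = 218² / (0.077 × 137060) = 47524 / 10554 ≈ 4.50.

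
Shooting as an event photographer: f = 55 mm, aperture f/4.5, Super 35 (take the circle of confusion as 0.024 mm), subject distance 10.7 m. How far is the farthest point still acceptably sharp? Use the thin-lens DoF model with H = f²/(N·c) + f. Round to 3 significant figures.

Hyperfocal distance H = f²/(N·c) + f = 55²/(4.5 × 0.024) + 55 = 3025/0.108 + 55 ≈ 28064.3 mm ≈ 28.06 m.
Far limit Df = s·(H − f)/(H − s) = 10700 × (28064.3 − 55) / (28064.3 − 10700) = 10700 × 28009.3 / 17364.3 ≈ 17260 mm ≈ 17.3 m.

17.3 m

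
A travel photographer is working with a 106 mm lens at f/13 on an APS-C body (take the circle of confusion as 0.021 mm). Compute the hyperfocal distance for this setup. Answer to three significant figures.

41.3 m

Hyperfocal distance H = f²/(N·c) + f = 106²/(13 × 0.021) + 106 = 11236/0.273 + 106 ≈ 41263.5 mm ≈ 41.3 m.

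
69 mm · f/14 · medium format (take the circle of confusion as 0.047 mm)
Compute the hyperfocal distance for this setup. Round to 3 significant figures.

Hyperfocal distance H = f²/(N·c) + f = 69²/(14 × 0.047) + 69 = 4761/0.658 + 69 ≈ 7304.6 mm ≈ 7.30 m.

7.30 m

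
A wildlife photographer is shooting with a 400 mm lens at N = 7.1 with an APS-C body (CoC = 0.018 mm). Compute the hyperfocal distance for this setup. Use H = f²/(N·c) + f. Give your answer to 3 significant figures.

1250 m

Hyperfocal distance H = f²/(N·c) + f = 400²/(7.1 × 0.018) + 400 = 160000/0.1278 + 400 ≈ 1252356.2 mm ≈ 1250 m.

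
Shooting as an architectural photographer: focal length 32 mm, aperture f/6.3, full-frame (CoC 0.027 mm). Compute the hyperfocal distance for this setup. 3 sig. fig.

6.05 m

Hyperfocal distance H = f²/(N·c) + f = 32²/(6.3 × 0.027) + 32 = 1024/0.1701 + 32 ≈ 6052.0 mm ≈ 6.05 m.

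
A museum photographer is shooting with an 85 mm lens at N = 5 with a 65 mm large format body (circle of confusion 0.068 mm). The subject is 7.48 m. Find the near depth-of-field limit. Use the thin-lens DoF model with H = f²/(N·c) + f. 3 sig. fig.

5.55 m

Hyperfocal distance H = f²/(N·c) + f = 85²/(5 × 0.068) + 85 = 7225/0.34 + 85 ≈ 21335.0 mm ≈ 21.34 m.
Near limit Dn = s·(H − f)/(H + s − 2f) = 7480 × (21335.0 − 85) / (21335.0 + 7480 − 2 × 85) = 7480 × 21250.0 / 28645.0 ≈ 5549.0 mm ≈ 5.55 m.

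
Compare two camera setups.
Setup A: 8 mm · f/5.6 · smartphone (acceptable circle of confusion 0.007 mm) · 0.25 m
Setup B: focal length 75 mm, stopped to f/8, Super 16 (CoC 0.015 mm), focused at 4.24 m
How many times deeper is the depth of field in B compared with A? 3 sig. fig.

10.0

Setup A: H = 8²/(5.6×0.007) + 8 ≈ 1640.7 mm; DoF = Df − Dn = 293.505 − 217.727 ≈ 75.778 mm.
Setup B: H = 75²/(8×0.015) + 75 ≈ 46950.0 mm; DoF = Df − Dn = 4653.48 − 3894.00 ≈ 759.48 mm.
Ratio = 759.48 / 75.778 ≈ 10.0.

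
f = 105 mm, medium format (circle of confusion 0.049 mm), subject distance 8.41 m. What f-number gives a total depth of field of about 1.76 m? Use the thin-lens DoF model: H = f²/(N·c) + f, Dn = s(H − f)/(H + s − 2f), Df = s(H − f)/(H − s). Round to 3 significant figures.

Write h = H − f = f²/(N·c). The thin-lens limits are Dn = s·h/(h + (s−f)) and Df = s·h/(h − (s−f)), so DoF = Df − Dn = 2·s·(s−f)·h / (h² − (s−f)²).
That is a quadratic in h: DoF·h² − 2·s·(s−f)·h − DoF·(s−f)² = 0 ⇒ h = (s−f)·(s + √(s² + DoF²)) / DoF = 8305 × (8410 + √(8410² + 1760²)) / 1760 = 8305 × (8410 + 8592.19) / 1760 ≈ 80229 mm.
Then N = f²/(c·h) = 105² / (0.049 × 80229) = 11025 / 3931.2 ≈ 2.80.

f/2.80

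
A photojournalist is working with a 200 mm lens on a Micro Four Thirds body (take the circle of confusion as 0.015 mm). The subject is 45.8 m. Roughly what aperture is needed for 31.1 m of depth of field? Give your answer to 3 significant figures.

Write h = H − f = f²/(N·c). The thin-lens limits are Dn = s·h/(h + (s−f)) and Df = s·h/(h − (s−f)), so DoF = Df − Dn = 2·s·(s−f)·h / (h² − (s−f)²).
That is a quadratic in h: DoF·h² − 2·s·(s−f)·h − DoF·(s−f)² = 0 ⇒ h = (s−f)·(s + √(s² + DoF²)) / DoF = 45600 × (45800 + √(45800² + 31100²)) / 31100 = 45600 × (45800 + 55361.1) / 31100 ≈ 148326 mm.
Then N = f²/(c·h) = 200² / (0.015 × 148326) = 40000 / 2224.9 ≈ 18.

f/18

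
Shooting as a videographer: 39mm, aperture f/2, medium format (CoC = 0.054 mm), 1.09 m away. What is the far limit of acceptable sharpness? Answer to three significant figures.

Hyperfocal distance H = f²/(N·c) + f = 39²/(2 × 0.054) + 39 = 1521/0.108 + 39 ≈ 14122.3 mm ≈ 14.12 m.
Far limit Df = s·(H − f)/(H − s) = 1090 × (14122.3 − 39) / (14122.3 − 1090) = 1090 × 14083.3 / 13032.3 ≈ 1177.9 mm ≈ 1.18 m.

1.18 m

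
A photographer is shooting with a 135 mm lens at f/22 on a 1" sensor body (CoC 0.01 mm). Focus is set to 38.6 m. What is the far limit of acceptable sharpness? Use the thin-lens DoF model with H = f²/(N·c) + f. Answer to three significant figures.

72.1 m

Hyperfocal distance H = f²/(N·c) + f = 135²/(22 × 0.01) + 135 = 18225/0.22 + 135 ≈ 82975.9 mm ≈ 82.98 m.
Far limit Df = s·(H − f)/(H − s) = 38600 × (82975.9 − 135) / (82975.9 − 38600) = 38600 × 82840.9 / 44375.9 ≈ 72058 mm ≈ 72.1 m.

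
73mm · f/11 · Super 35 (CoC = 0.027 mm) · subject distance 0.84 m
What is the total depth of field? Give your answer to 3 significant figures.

Hyperfocal distance H = f²/(N·c) + f = 73²/(11 × 0.027) + 73 = 5329/0.297 + 73 ≈ 18015.8 mm ≈ 18.02 m.
Near limit Dn = s·(H − f)/(H + s − 2f) = 840 × (18015.8 − 73) / (18015.8 + 840 − 2 × 73) = 840 × 17942.8 / 18709.8 ≈ 805.564 mm.
Far limit Df = s·(H − f)/(H − s) = 840 × (18015.8 − 73) / (18015.8 − 840) = 840 × 17942.8 / 17175.8 ≈ 877.511 mm.
Depth of field = Df − Dn = 877.511 − 805.564 ≈ 71.947 mm.

71.9 mm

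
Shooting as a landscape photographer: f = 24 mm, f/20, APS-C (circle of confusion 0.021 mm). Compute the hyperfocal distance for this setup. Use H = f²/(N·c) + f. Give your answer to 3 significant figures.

Hyperfocal distance H = f²/(N·c) + f = 24²/(20 × 0.021) + 24 = 576/0.42 + 24 ≈ 1395.4 mm ≈ 1.40 m.

1.40 m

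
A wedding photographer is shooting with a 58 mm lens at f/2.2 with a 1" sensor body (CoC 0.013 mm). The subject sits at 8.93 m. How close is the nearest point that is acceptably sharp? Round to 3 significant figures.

Hyperfocal distance H = f²/(N·c) + f = 58²/(2.2 × 0.013) + 58 = 3364/0.0286 + 58 ≈ 117680.4 mm ≈ 117.7 m.
Near limit Dn = s·(H − f)/(H + s − 2f) = 8930 × (117680.4 − 58) / (117680.4 + 8930 − 2 × 58) = 8930 × 117622.4 / 126494.4 ≈ 8303.7 mm ≈ 8.30 m.

8.30 m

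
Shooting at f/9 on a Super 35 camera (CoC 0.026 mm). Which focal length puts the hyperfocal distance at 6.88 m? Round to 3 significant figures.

40.0 mm

From H = f²/(N·c) + f, with f ≪ H: f ≈ √(H·N·c) = √(6880 × 9 × 0.026) = √1609.9 ≈ 40.12 mm.
Exact: f² + N·c·f − N·c·H = 0 ⇒ f = (−N·c + √((N·c)² + 4·N·c·H))/2 = (−0.234 + √6439.7)/2 ≈ 40.007 mm ≈ 40.0 mm.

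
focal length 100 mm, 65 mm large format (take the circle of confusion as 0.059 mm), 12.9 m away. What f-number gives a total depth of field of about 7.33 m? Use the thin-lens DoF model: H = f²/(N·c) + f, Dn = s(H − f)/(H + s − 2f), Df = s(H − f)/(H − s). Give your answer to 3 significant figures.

f/3.50

Write h = H − f = f²/(N·c). The thin-lens limits are Dn = s·h/(h + (s−f)) and Df = s·h/(h − (s−f)), so DoF = Df − Dn = 2·s·(s−f)·h / (h² − (s−f)²).
That is a quadratic in h: DoF·h² − 2·s·(s−f)·h − DoF·(s−f)² = 0 ⇒ h = (s−f)·(s + √(s² + DoF²)) / DoF = 12800 × (12900 + √(12900² + 7330²)) / 7330 = 12800 × (12900 + 14837.1) / 7330 ≈ 48436 mm.
Then N = f²/(c·h) = 100² / (0.059 × 48436) = 10000 / 2857.7 ≈ 3.50.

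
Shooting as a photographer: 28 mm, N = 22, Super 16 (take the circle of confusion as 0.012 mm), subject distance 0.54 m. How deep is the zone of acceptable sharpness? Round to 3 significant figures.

192 mm

Hyperfocal distance H = f²/(N·c) + f = 28²/(22 × 0.012) + 28 = 784/0.264 + 28 ≈ 2997.7 mm ≈ 2.998 m.
Near limit Dn = s·(H − f)/(H + s − 2f) = 540 × (2997.7 − 28) / (2997.7 + 540 − 2 × 28) = 540 × 2969.7 / 3481.7 ≈ 460.59 mm.
Far limit Df = s·(H − f)/(H − s) = 540 × (2997.7 − 28) / (2997.7 − 540) = 540 × 2969.7 / 2457.7 ≈ 652.50 mm.
Depth of field = Df − Dn = 652.50 − 460.59 ≈ 191.91 mm.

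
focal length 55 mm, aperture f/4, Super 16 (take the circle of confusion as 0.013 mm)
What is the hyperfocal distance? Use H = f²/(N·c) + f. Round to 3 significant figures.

58.2 m

Hyperfocal distance H = f²/(N·c) + f = 55²/(4 × 0.013) + 55 = 3025/0.052 + 55 ≈ 58228.1 mm ≈ 58.2 m.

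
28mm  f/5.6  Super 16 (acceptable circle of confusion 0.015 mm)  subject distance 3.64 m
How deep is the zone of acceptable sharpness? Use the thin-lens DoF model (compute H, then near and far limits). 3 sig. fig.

3.31 m

Hyperfocal distance H = f²/(N·c) + f = 28²/(5.6 × 0.015) + 28 = 784/0.084 + 28 ≈ 9361.3 mm ≈ 9.361 m.
Near limit Dn = s·(H − f)/(H + s − 2f) = 3640 × (9361.3 − 28) / (9361.3 + 3640 − 2 × 28) = 3640 × 9333.3 / 12945.3 ≈ 2624.4 mm.
Far limit Df = s·(H − f)/(H − s) = 3640 × (9361.3 − 28) / (9361.3 − 3640) = 3640 × 9333.3 / 5721.3 ≈ 5938.0 mm.
Depth of field = Df − Dn = 5938.0 − 2624.4 ≈ 3313.6 mm ≈ 3.31 m.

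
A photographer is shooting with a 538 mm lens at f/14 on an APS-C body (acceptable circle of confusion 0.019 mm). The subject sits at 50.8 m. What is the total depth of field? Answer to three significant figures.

4.70 m

Hyperfocal distance H = f²/(N·c) + f = 538²/(14 × 0.019) + 538 = 289444/0.266 + 538 ≈ 1088673.3 mm ≈ 1089 m.
Near limit Dn = s·(H − f)/(H + s − 2f) = 50800 × (1088673.3 − 538) / (1088673.3 + 50800 − 2 × 538) = 50800 × 1088135.3 / 1138397.3 ≈ 48557.1 mm.
Far limit Df = s·(H − f)/(H − s) = 50800 × (1088673.3 − 538) / (1088673.3 − 50800) = 50800 × 1088135.3 / 1037873.3 ≈ 53260.1 mm.
Depth of field = Df − Dn = 53260.1 − 48557.1 ≈ 4703.0 mm ≈ 4.70 m.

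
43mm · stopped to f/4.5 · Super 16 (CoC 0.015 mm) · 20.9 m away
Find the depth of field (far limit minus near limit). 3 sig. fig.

Hyperfocal distance H = f²/(N·c) + f = 43²/(4.5 × 0.015) + 43 = 1849/0.0675 + 43 ≈ 27435.6 mm ≈ 27.44 m.
Near limit Dn = s·(H − f)/(H + s − 2f) = 20900 × (27435.6 − 43) / (27435.6 + 20900 − 2 × 43) = 20900 × 27392.6 / 48249.6 ≈ 11865 mm.
Far limit Df = s·(H − f)/(H − s) = 20900 × (27435.6 − 43) / (27435.6 − 20900) = 20900 × 27392.6 / 6535.6 ≈ 87598 mm.
Depth of field = Df − Dn = 87598 − 11865 ≈ 75733 mm ≈ 75.7 m.

75.7 m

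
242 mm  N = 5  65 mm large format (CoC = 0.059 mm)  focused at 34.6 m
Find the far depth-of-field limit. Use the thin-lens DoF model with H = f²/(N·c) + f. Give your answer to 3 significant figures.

41.8 m

Hyperfocal distance H = f²/(N·c) + f = 242²/(5 × 0.059) + 242 = 58564/0.295 + 242 ≈ 198764.0 mm ≈ 198.8 m.
Far limit Df = s·(H − f)/(H − s) = 34600 × (198764.0 − 242) / (198764.0 − 34600) = 34600 × 198522.0 / 164164.0 ≈ 41841 mm ≈ 41.8 m.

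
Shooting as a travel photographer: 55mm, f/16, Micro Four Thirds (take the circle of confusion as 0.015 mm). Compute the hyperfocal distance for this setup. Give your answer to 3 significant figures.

Hyperfocal distance H = f²/(N·c) + f = 55²/(16 × 0.015) + 55 = 3025/0.24 + 55 ≈ 12659.2 mm ≈ 12.7 m.

12.7 m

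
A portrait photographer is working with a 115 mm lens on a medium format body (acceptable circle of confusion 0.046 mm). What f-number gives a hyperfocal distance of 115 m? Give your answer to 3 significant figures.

Rearrange H = f²/(N·c) + f for N: N = f² / ((H − f)·c).
N = 115² / ((115000 − 115) × 0.046) = 13225 / 5285 ≈ 2.50.

f/2.50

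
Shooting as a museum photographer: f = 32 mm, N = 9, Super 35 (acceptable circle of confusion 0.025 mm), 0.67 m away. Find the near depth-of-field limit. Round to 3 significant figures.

Hyperfocal distance H = f²/(N·c) + f = 32²/(9 × 0.025) + 32 = 1024/0.225 + 32 ≈ 4583.1 mm ≈ 4.583 m.
Near limit Dn = s·(H − f)/(H + s − 2f) = 670 × (4583.1 − 32) / (4583.1 + 670 − 2 × 32) = 670 × 4551.1 / 5189.1 ≈ 587.62 mm ≈ 0.588 m.

0.588 m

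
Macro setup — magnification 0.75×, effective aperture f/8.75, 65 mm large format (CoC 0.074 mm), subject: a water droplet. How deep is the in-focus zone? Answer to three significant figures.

At magnification m, DoF ≈ 2·N_eff·c/m² = 2 × 8.75 × 0.074 / 0.75² = 1.295 / 0.5625 ≈ 2.3 mm.

2.30 mm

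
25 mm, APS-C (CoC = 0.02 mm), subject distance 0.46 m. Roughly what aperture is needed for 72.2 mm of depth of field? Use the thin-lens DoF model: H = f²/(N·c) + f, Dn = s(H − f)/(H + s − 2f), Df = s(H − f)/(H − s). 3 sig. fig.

Write h = H − f = f²/(N·c). The thin-lens limits are Dn = s·h/(h + (s−f)) and Df = s·h/(h − (s−f)), so DoF = Df − Dn = 2·s·(s−f)·h / (h² − (s−f)²).
That is a quadratic in h: DoF·h² − 2·s·(s−f)·h − DoF·(s−f)² = 0 ⇒ h = (s−f)·(s + √(s² + DoF²)) / DoF = 435 × (460 + √(460² + 72.2²)) / 72.2 = 435 × (460 + 465.632) / 72.2 ≈ 5576.9 mm.
Then N = f²/(c·h) = 25² / (0.02 × 5576.9) = 625 / 111.54 ≈ 5.60.

f/5.60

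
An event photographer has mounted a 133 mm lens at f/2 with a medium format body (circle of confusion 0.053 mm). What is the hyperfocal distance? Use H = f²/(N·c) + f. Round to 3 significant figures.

167 m

Hyperfocal distance H = f²/(N·c) + f = 133²/(2 × 0.053) + 133 = 17689/0.106 + 133 ≈ 167010.4 mm ≈ 167 m.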